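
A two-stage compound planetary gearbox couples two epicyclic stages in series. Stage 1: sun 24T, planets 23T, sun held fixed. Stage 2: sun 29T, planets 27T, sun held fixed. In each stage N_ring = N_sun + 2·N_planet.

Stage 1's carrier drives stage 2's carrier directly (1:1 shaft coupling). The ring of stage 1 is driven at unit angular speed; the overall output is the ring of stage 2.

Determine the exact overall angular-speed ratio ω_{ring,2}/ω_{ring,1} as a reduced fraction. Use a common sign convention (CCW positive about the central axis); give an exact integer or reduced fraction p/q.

Stage 1: N_ring = 24 + 2·23 = 70
Stage 1: 24(ω_s−ω_c) = −70(ω_r−ω_c),  ω_s=0, ω_r=1
Stage 1: 24(0−ω_c) = −70(1−ω_c)  ⇒  94ω_c = 70  ⇒  ω_c = 35/47
  ⇒ ω_c¹/ω_r¹ = 35/47
Stage 2: N_ring = 29 + 2·27 = 83
Stage 2: 29(ω_s−ω_c) = −83(ω_r−ω_c),  ω_s=0, ω_c=1
Stage 2: ω_r = 1 − (29/83)(0−1) = 112/83
  ⇒ ω_r²/ω_c² = 112/83
Coupling ω_c² = ω_c¹ ⇒ overall = 35/47 × 112/83 = 3920/3901

3920/3901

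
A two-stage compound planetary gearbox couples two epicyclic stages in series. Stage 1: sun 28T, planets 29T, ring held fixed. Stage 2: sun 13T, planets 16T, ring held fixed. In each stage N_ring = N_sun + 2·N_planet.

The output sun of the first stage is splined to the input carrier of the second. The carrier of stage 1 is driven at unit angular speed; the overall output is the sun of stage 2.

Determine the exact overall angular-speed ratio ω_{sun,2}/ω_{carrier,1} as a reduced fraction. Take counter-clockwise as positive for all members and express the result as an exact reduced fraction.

1653/91

Stage 1: N_ring = 28 + 2·29 = 86
Stage 1: 28(ω_s−ω_c) = −86(ω_r−ω_c),  ω_r=0, ω_c=1
Stage 1: ω_s = 1 − (86/28)(0−1) = 57/14
  ⇒ ω_s¹/ω_c¹ = 57/14
Stage 2: N_ring = 13 + 2·16 = 45
Stage 2: 13(ω_s−ω_c) = −45(ω_r−ω_c),  ω_r=0, ω_c=1
Stage 2: ω_s = 1 − (45/13)(0−1) = 58/13
  ⇒ ω_s²/ω_c² = 58/13
Coupling ω_c² = ω_s¹ ⇒ overall = 57/14 × 58/13 = 1653/91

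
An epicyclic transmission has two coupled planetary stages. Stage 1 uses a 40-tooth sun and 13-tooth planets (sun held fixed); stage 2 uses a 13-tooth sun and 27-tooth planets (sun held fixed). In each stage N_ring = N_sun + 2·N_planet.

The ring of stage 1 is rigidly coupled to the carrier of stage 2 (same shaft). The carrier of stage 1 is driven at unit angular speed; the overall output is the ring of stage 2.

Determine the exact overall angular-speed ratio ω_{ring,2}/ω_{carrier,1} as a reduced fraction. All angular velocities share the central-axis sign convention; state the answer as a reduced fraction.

Stage 1: N_ring = 40 + 2·13 = 66
Stage 1: 40(ω_s−ω_c) = −66(ω_r−ω_c),  ω_s=0, ω_c=1
Stage 1: ω_r = 1 − (40/66)(0−1) = 53/33
  ⇒ ω_r¹/ω_c¹ = 53/33
Stage 2: N_ring = 13 + 2·27 = 67
Stage 2: 13(ω_s−ω_c) = −67(ω_r−ω_c),  ω_s=0, ω_c=1
Stage 2: ω_r = 1 − (13/67)(0−1) = 80/67
  ⇒ ω_r²/ω_c² = 80/67
Coupling ω_c² = ω_r¹ ⇒ overall = 53/33 × 80/67 = 4240/2211

4240/2211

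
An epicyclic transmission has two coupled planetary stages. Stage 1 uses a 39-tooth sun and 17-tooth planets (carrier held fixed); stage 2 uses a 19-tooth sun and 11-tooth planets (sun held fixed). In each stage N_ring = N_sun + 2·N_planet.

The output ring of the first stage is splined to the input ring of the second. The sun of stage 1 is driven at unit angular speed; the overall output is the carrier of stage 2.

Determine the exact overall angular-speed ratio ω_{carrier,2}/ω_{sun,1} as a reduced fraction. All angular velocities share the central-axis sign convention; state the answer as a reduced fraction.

Stage 1: N_ring = 39 + 2·17 = 73
Stage 1: 39(ω_s−ω_c) = −73(ω_r−ω_c),  ω_c=0, ω_s=1
Stage 1: ω_r = 0 − (39/73)(1−0) = -39/73
  ⇒ ω_r¹/ω_s¹ = -39/73
Stage 2: N_ring = 19 + 2·11 = 41
Stage 2: 19(ω_s−ω_c) = −41(ω_r−ω_c),  ω_s=0, ω_r=1
Stage 2: 19(0−ω_c) = −41(1−ω_c)  ⇒  60ω_c = 41  ⇒  ω_c = 41/60
  ⇒ ω_c²/ω_r² = 41/60
Coupling ω_r² = ω_r¹ ⇒ overall = -39/73 × 41/60 = -533/1460

-533/1460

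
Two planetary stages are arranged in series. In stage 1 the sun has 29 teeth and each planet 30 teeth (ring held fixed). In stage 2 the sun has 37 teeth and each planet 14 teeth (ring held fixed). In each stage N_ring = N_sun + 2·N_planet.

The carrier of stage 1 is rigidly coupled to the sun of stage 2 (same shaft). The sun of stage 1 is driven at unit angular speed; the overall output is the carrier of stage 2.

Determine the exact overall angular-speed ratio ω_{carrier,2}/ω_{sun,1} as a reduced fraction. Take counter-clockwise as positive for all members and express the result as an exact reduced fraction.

1073/12036

Stage 1: N_ring = 29 + 2·30 = 89
Stage 1: 29(ω_s−ω_c) = −89(ω_r−ω_c),  ω_r=0, ω_s=1
Stage 1: 29(1−ω_c) = −89(0−ω_c)  ⇒  118ω_c = 29  ⇒  ω_c = 29/118
  ⇒ ω_c¹/ω_s¹ = 29/118
Stage 2: N_ring = 37 + 2·14 = 65
Stage 2: 37(ω_s−ω_c) = −65(ω_r−ω_c),  ω_r=0, ω_s=1
Stage 2: 37(1−ω_c) = −65(0−ω_c)  ⇒  102ω_c = 37  ⇒  ω_c = 37/102
  ⇒ ω_c²/ω_s² = 37/102
Coupling ω_s² = ω_c¹ ⇒ overall = 29/118 × 37/102 = 1073/12036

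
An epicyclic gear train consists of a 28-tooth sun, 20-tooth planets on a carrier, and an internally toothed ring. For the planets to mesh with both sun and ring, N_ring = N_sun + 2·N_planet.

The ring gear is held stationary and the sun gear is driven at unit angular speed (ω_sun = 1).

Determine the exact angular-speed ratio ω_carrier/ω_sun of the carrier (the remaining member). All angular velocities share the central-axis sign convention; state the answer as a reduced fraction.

N_ring = 28 + 2·20 = 68
28(ω_s−ω_c) = −68(ω_r−ω_c),  ω_r=0, ω_s=1
28(1−ω_c) = −68(0−ω_c)  ⇒  96ω_c = 28  ⇒  ω_c = 7/24
ω_c/ω_s = 7/24

7/24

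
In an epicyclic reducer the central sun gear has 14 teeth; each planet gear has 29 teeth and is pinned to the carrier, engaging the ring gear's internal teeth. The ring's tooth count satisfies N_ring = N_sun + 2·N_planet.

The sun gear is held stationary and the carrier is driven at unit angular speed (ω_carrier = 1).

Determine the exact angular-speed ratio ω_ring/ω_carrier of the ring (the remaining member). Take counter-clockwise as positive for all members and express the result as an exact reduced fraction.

43/36

N_ring = 14 + 2·29 = 72
14(ω_s−ω_c) = −72(ω_r−ω_c),  ω_s=0, ω_c=1
ω_r = 1 − (14/72)(0−1) = 43/36
ω_r/ω_c = 43/36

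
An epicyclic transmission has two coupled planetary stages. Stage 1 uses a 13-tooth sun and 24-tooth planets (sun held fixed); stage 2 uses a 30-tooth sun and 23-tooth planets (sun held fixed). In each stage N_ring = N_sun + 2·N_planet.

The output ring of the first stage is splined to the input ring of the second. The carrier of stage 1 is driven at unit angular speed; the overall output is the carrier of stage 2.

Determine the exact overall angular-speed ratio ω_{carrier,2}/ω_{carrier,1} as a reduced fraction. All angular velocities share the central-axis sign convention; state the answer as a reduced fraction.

Stage 1: N_ring = 13 + 2·24 = 61
Stage 1: 13(ω_s−ω_c) = −61(ω_r−ω_c),  ω_s=0, ω_c=1
Stage 1: ω_r = 1 − (13/61)(0−1) = 74/61
  ⇒ ω_r¹/ω_c¹ = 74/61
Stage 2: N_ring = 30 + 2·23 = 76
Stage 2: 30(ω_s−ω_c) = −76(ω_r−ω_c),  ω_s=0, ω_r=1
Stage 2: 30(0−ω_c) = −76(1−ω_c)  ⇒  106ω_c = 76  ⇒  ω_c = 38/53
  ⇒ ω_c²/ω_r² = 38/53
Coupling ω_r² = ω_r¹ ⇒ overall = 74/61 × 38/53 = 2812/3233

2812/3233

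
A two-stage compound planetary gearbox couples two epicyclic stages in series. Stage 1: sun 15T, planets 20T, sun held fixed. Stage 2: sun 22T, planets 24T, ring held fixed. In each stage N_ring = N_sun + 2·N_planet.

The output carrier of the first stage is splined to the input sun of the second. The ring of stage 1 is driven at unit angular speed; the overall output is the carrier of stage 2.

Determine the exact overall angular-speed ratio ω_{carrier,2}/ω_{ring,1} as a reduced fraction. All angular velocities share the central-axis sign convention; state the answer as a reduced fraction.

121/644

Stage 1: N_ring = 15 + 2·20 = 55
Stage 1: 15(ω_s−ω_c) = −55(ω_r−ω_c),  ω_s=0, ω_r=1
Stage 1: 15(0−ω_c) = −55(1−ω_c)  ⇒  70ω_c = 55  ⇒  ω_c = 11/14
  ⇒ ω_c¹/ω_r¹ = 11/14
Stage 2: N_ring = 22 + 2·24 = 70
Stage 2: 22(ω_s−ω_c) = −70(ω_r−ω_c),  ω_r=0, ω_s=1
Stage 2: 22(1−ω_c) = −70(0−ω_c)  ⇒  92ω_c = 22  ⇒  ω_c = 11/46
  ⇒ ω_c²/ω_s² = 11/46
Coupling ω_s² = ω_c¹ ⇒ overall = 11/14 × 11/46 = 121/644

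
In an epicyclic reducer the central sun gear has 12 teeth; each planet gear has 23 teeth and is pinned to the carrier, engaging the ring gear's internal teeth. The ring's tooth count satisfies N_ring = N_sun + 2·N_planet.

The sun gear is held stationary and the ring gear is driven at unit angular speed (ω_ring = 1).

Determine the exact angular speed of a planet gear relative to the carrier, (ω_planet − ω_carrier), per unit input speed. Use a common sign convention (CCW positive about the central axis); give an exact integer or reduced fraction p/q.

N_ring = 12 + 2·23 = 58
12(ω_s−ω_c) = −58(ω_r−ω_c),  ω_s=0, ω_r=1
12(0−ω_c) = −58(1−ω_c)  ⇒  70ω_c = 58  ⇒  ω_c = 29/35
sun–planet: 12·(0−29/35) = −23·(ω_p−ω_c)  ⇒  ω_p−ω_c = −(12/23)·(-29/35) = 348/805

348/805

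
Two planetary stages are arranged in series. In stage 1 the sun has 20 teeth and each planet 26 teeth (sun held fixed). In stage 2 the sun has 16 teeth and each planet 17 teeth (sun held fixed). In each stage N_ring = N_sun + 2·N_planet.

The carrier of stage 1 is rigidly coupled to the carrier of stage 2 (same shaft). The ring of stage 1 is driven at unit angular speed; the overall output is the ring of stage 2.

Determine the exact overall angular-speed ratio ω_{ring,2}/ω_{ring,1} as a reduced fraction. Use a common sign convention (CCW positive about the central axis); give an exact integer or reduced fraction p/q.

Stage 1: N_ring = 20 + 2·26 = 72
Stage 1: 20(ω_s−ω_c) = −72(ω_r−ω_c),  ω_s=0, ω_r=1
Stage 1: 20(0−ω_c) = −72(1−ω_c)  ⇒  92ω_c = 72  ⇒  ω_c = 18/23
  ⇒ ω_c¹/ω_r¹ = 18/23
Stage 2: N_ring = 16 + 2·17 = 50
Stage 2: 16(ω_s−ω_c) = −50(ω_r−ω_c),  ω_s=0, ω_c=1
Stage 2: ω_r = 1 − (16/50)(0−1) = 33/25
  ⇒ ω_r²/ω_c² = 33/25
Coupling ω_c² = ω_c¹ ⇒ overall = 18/23 × 33/25 = 594/575

594/575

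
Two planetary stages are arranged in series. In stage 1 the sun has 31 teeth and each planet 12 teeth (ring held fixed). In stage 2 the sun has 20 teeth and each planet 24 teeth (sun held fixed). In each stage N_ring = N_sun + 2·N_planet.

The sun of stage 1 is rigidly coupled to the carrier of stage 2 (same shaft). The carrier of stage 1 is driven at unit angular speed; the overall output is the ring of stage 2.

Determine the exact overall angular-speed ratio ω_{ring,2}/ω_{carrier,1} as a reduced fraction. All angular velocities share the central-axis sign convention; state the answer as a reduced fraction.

Stage 1: N_ring = 31 + 2·12 = 55
Stage 1: 31(ω_s−ω_c) = −55(ω_r−ω_c),  ω_r=0, ω_c=1
Stage 1: ω_s = 1 − (55/31)(0−1) = 86/31
  ⇒ ω_s¹/ω_c¹ = 86/31
Stage 2: N_ring = 20 + 2·24 = 68
Stage 2: 20(ω_s−ω_c) = −68(ω_r−ω_c),  ω_s=0, ω_c=1
Stage 2: ω_r = 1 − (20/68)(0−1) = 22/17
  ⇒ ω_r²/ω_c² = 22/17
Coupling ω_c² = ω_s¹ ⇒ overall = 86/31 × 22/17 = 1892/527

1892/527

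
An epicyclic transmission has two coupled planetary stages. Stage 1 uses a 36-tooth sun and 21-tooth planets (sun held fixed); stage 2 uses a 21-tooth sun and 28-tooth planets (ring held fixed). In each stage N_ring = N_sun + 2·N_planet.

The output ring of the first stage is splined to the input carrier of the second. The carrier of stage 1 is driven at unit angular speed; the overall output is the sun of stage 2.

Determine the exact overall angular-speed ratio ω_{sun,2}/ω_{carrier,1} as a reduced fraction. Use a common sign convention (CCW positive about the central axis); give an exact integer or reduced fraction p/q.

266/39

Stage 1: N_ring = 36 + 2·21 = 78
Stage 1: 36(ω_s−ω_c) = −78(ω_r−ω_c),  ω_s=0, ω_c=1
Stage 1: ω_r = 1 − (36/78)(0−1) = 19/13
  ⇒ ω_r¹/ω_c¹ = 19/13
Stage 2: N_ring = 21 + 2·28 = 77
Stage 2: 21(ω_s−ω_c) = −77(ω_r−ω_c),  ω_r=0, ω_c=1
Stage 2: ω_s = 1 − (77/21)(0−1) = 14/3
  ⇒ ω_s²/ω_c² = 14/3
Coupling ω_c² = ω_r¹ ⇒ overall = 19/13 × 14/3 = 266/39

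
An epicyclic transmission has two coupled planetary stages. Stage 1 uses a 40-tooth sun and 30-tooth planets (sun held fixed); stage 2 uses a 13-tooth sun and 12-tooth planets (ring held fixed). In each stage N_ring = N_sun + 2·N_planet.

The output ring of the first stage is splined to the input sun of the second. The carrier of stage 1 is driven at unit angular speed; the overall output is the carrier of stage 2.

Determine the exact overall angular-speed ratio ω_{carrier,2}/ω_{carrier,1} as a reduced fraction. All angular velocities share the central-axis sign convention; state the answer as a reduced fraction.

91/250

Stage 1: N_ring = 40 + 2·30 = 100
Stage 1: 40(ω_s−ω_c) = −100(ω_r−ω_c),  ω_s=0, ω_c=1
Stage 1: ω_r = 1 − (40/100)(0−1) = 7/5
  ⇒ ω_r¹/ω_c¹ = 7/5
Stage 2: N_ring = 13 + 2·12 = 37
Stage 2: 13(ω_s−ω_c) = −37(ω_r−ω_c),  ω_r=0, ω_s=1
Stage 2: 13(1−ω_c) = −37(0−ω_c)  ⇒  50ω_c = 13  ⇒  ω_c = 13/50
  ⇒ ω_c²/ω_s² = 13/50
Coupling ω_s² = ω_r¹ ⇒ overall = 7/5 × 13/50 = 91/250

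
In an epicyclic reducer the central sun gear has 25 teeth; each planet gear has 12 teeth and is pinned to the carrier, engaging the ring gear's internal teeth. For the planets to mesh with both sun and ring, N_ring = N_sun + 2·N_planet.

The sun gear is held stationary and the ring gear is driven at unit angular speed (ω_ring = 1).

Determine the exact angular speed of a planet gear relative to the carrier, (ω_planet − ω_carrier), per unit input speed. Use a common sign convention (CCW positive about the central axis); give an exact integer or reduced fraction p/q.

N_ring = 25 + 2·12 = 49
25(ω_s−ω_c) = −49(ω_r−ω_c),  ω_s=0, ω_r=1
25(0−ω_c) = −49(1−ω_c)  ⇒  74ω_c = 49  ⇒  ω_c = 49/74
sun–planet: 25·(0−49/74) = −12·(ω_p−ω_c)  ⇒  ω_p−ω_c = −(25/12)·(-49/74) = 1225/888

1225/888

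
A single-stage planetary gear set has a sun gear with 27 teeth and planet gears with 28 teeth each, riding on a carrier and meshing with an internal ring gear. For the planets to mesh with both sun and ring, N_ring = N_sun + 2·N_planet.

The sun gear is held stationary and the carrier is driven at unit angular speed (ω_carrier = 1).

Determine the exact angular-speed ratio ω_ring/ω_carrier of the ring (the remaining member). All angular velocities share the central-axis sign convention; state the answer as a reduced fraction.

N_ring = 27 + 2·28 = 83
27(ω_s−ω_c) = −83(ω_r−ω_c),  ω_s=0, ω_c=1
ω_r = 1 − (27/83)(0−1) = 110/83
ω_r/ω_c = 110/83

110/83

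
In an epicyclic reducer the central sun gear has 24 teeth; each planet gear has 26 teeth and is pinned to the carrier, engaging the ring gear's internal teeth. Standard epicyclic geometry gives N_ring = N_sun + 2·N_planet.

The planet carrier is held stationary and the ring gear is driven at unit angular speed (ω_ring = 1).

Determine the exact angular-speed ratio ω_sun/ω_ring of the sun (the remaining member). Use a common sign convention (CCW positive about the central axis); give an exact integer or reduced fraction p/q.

-19/6

N_ring = 24 + 2·26 = 76
24(ω_s−ω_c) = −76(ω_r−ω_c),  ω_c=0, ω_r=1
ω_s = 0 − (76/24)(1−0) = -19/6
ω_s/ω_r = -19/6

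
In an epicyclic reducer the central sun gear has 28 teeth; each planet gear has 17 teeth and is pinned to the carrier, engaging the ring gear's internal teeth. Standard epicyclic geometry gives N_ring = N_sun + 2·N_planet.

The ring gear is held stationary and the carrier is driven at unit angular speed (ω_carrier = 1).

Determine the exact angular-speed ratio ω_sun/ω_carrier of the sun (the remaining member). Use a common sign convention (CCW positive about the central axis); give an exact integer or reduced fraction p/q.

45/14

N_ring = 28 + 2·17 = 62
28(ω_s−ω_c) = −62(ω_r−ω_c),  ω_r=0, ω_c=1
ω_s = 1 − (62/28)(0−1) = 45/14
ω_s/ω_c = 45/14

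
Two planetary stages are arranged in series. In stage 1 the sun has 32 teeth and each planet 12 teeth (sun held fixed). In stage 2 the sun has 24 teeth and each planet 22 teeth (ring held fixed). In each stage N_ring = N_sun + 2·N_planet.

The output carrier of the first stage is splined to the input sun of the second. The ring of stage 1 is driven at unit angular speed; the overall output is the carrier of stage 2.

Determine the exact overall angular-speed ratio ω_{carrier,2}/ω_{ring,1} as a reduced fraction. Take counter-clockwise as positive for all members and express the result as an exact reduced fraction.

Stage 1: N_ring = 32 + 2·12 = 56
Stage 1: 32(ω_s−ω_c) = −56(ω_r−ω_c),  ω_s=0, ω_r=1
Stage 1: 32(0−ω_c) = −56(1−ω_c)  ⇒  88ω_c = 56  ⇒  ω_c = 7/11
  ⇒ ω_c¹/ω_r¹ = 7/11
Stage 2: N_ring = 24 + 2·22 = 68
Stage 2: 24(ω_s−ω_c) = −68(ω_r−ω_c),  ω_r=0, ω_s=1
Stage 2: 24(1−ω_c) = −68(0−ω_c)  ⇒  92ω_c = 24  ⇒  ω_c = 6/23
  ⇒ ω_c²/ω_s² = 6/23
Coupling ω_s² = ω_c¹ ⇒ overall = 7/11 × 6/23 = 42/253

42/253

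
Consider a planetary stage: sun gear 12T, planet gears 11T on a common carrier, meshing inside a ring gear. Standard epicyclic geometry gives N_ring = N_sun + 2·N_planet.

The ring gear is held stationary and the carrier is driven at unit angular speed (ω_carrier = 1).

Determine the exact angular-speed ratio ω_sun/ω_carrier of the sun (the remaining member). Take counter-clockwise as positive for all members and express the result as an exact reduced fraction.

N_ring = 12 + 2·11 = 34
12(ω_s−ω_c) = −34(ω_r−ω_c),  ω_r=0, ω_c=1
ω_s = 1 − (34/12)(0−1) = 23/6
ω_s/ω_c = 23/6

23/6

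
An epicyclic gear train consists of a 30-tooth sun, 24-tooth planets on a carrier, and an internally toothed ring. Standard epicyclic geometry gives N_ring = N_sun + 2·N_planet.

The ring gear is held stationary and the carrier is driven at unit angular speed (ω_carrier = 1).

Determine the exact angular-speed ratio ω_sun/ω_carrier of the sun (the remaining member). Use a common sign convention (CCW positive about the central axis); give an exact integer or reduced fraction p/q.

N_ring = 30 + 2·24 = 78
30(ω_s−ω_c) = −78(ω_r−ω_c),  ω_r=0, ω_c=1
ω_s = 1 − (78/30)(0−1) = 18/5
ω_s/ω_c = 18/5

18/5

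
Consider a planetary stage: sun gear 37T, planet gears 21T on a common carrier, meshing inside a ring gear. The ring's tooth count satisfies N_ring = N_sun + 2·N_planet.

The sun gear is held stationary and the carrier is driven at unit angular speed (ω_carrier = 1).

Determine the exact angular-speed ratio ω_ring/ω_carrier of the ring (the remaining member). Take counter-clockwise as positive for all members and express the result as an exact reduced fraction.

N_ring = 37 + 2·21 = 79
37(ω_s−ω_c) = −79(ω_r−ω_c),  ω_s=0, ω_c=1
ω_r = 1 − (37/79)(0−1) = 116/79
ω_r/ω_c = 116/79

116/79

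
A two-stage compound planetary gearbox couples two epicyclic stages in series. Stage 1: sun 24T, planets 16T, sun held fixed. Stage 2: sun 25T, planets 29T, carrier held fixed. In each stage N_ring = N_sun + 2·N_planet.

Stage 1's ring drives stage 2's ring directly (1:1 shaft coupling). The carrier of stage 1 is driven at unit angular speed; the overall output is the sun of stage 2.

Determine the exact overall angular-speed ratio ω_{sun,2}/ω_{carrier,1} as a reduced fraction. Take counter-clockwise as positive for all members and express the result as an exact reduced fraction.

Stage 1: N_ring = 24 + 2·16 = 56
Stage 1: 24(ω_s−ω_c) = −56(ω_r−ω_c),  ω_s=0, ω_c=1
Stage 1: ω_r = 1 − (24/56)(0−1) = 10/7
  ⇒ ω_r¹/ω_c¹ = 10/7
Stage 2: N_ring = 25 + 2·29 = 83
Stage 2: 25(ω_s−ω_c) = −83(ω_r−ω_c),  ω_c=0, ω_r=1
Stage 2: ω_s = 0 − (83/25)(1−0) = -83/25
  ⇒ ω_s²/ω_r² = -83/25
Coupling ω_r² = ω_r¹ ⇒ overall = 10/7 × -83/25 = -166/35

-166/35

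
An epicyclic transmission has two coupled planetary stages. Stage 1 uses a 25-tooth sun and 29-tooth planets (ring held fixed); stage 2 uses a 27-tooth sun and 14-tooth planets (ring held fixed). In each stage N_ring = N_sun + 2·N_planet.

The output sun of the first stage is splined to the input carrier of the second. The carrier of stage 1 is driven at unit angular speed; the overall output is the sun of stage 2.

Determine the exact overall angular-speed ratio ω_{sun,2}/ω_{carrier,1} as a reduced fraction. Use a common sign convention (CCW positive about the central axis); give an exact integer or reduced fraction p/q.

Stage 1: N_ring = 25 + 2·29 = 83
Stage 1: 25(ω_s−ω_c) = −83(ω_r−ω_c),  ω_r=0, ω_c=1
Stage 1: ω_s = 1 − (83/25)(0−1) = 108/25
  ⇒ ω_s¹/ω_c¹ = 108/25
Stage 2: N_ring = 27 + 2·14 = 55
Stage 2: 27(ω_s−ω_c) = −55(ω_r−ω_c),  ω_r=0, ω_c=1
Stage 2: ω_s = 1 − (55/27)(0−1) = 82/27
  ⇒ ω_s²/ω_c² = 82/27
Coupling ω_c² = ω_s¹ ⇒ overall = 108/25 × 82/27 = 328/25

328/25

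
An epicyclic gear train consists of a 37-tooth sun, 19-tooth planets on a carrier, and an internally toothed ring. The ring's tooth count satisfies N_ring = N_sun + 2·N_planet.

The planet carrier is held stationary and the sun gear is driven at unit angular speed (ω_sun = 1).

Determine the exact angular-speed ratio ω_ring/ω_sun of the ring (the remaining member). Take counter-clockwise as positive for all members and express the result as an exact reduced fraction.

N_ring = 37 + 2·19 = 75
37(ω_s−ω_c) = −75(ω_r−ω_c),  ω_c=0, ω_s=1
ω_r = 0 − (37/75)(1−0) = -37/75
ω_r/ω_s = -37/75

-37/75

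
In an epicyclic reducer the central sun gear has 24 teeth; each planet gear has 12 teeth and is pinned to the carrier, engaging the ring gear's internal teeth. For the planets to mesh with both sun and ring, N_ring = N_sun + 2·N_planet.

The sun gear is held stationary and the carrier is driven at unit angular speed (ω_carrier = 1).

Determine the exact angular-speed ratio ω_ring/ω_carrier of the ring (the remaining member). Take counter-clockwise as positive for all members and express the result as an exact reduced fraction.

N_ring = 24 + 2·12 = 48
24(ω_s−ω_c) = −48(ω_r−ω_c),  ω_s=0, ω_c=1
ω_r = 1 − (24/48)(0−1) = 3/2
ω_r/ω_c = 3/2

3/2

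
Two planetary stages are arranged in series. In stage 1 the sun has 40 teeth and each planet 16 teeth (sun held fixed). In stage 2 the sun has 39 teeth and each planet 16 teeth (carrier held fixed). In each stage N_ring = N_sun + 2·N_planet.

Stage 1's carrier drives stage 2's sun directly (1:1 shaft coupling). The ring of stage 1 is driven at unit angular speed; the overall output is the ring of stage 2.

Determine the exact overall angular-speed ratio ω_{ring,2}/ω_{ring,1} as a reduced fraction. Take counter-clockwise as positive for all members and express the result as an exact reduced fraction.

Stage 1: N_ring = 40 + 2·16 = 72
Stage 1: 40(ω_s−ω_c) = −72(ω_r−ω_c),  ω_s=0, ω_r=1
Stage 1: 40(0−ω_c) = −72(1−ω_c)  ⇒  112ω_c = 72  ⇒  ω_c = 9/14
  ⇒ ω_c¹/ω_r¹ = 9/14
Stage 2: N_ring = 39 + 2·16 = 71
Stage 2: 39(ω_s−ω_c) = −71(ω_r−ω_c),  ω_c=0, ω_s=1
Stage 2: ω_r = 0 − (39/71)(1−0) = -39/71
  ⇒ ω_r²/ω_s² = -39/71
Coupling ω_s² = ω_c¹ ⇒ overall = 9/14 × -39/71 = -351/994

-351/994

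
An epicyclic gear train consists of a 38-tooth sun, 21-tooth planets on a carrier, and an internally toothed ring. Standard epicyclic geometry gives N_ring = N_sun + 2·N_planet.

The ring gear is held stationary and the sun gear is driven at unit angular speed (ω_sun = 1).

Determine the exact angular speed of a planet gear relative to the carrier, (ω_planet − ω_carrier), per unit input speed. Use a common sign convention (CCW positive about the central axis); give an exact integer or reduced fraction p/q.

-1520/1239

N_ring = 38 + 2·21 = 80
38(ω_s−ω_c) = −80(ω_r−ω_c),  ω_r=0, ω_s=1
38(1−ω_c) = −80(0−ω_c)  ⇒  118ω_c = 38  ⇒  ω_c = 19/59
sun–planet: 38·(1−19/59) = −21·(ω_p−ω_c)  ⇒  ω_p−ω_c = −(38/21)·(40/59) = -1520/1239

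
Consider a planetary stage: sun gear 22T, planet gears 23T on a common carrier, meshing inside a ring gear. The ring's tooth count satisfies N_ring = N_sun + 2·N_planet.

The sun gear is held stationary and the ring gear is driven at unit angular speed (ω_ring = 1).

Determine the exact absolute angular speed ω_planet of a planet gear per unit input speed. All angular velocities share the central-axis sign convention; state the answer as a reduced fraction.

N_ring = 22 + 2·23 = 68
22(ω_s−ω_c) = −68(ω_r−ω_c),  ω_s=0, ω_r=1
22(0−ω_c) = −68(1−ω_c)  ⇒  90ω_c = 68  ⇒  ω_c = 34/45
sun–planet: 22·(0−34/45) = −23·(ω_p−ω_c)  ⇒  ω_p−ω_c = −(22/23)·(-34/45) = 748/1035
ω_p = 34/45 + 748/1035 = 34/23

34/23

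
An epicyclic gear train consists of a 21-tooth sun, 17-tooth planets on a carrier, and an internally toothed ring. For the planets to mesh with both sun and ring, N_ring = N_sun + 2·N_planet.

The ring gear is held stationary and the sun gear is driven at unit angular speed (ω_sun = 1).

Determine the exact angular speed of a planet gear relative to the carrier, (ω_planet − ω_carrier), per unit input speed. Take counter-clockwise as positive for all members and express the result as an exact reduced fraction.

N_ring = 21 + 2·17 = 55
21(ω_s−ω_c) = −55(ω_r−ω_c),  ω_r=0, ω_s=1
21(1−ω_c) = −55(0−ω_c)  ⇒  76ω_c = 21  ⇒  ω_c = 21/76
sun–planet: 21·(1−21/76) = −17·(ω_p−ω_c)  ⇒  ω_p−ω_c = −(21/17)·(55/76) = -1155/1292

-1155/1292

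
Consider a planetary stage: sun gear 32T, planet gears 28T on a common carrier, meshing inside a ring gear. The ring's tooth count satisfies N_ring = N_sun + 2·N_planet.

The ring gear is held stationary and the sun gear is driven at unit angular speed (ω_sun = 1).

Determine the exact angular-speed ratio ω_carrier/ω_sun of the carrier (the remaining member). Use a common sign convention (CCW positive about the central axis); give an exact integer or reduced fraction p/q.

4/15

N_ring = 32 + 2·28 = 88
32(ω_s−ω_c) = −88(ω_r−ω_c),  ω_r=0, ω_s=1
32(1−ω_c) = −88(0−ω_c)  ⇒  120ω_c = 32  ⇒  ω_c = 4/15
ω_c/ω_s = 4/15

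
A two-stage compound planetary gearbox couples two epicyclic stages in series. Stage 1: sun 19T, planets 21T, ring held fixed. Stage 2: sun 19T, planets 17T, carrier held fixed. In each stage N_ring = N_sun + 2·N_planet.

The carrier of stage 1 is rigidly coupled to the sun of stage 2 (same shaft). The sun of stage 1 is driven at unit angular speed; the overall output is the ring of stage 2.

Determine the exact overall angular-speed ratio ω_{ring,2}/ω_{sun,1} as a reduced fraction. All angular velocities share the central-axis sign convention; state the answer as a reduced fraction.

-361/4240

Stage 1: N_ring = 19 + 2·21 = 61
Stage 1: 19(ω_s−ω_c) = −61(ω_r−ω_c),  ω_r=0, ω_s=1
Stage 1: 19(1−ω_c) = −61(0−ω_c)  ⇒  80ω_c = 19  ⇒  ω_c = 19/80
  ⇒ ω_c¹/ω_s¹ = 19/80
Stage 2: N_ring = 19 + 2·17 = 53
Stage 2: 19(ω_s−ω_c) = −53(ω_r−ω_c),  ω_c=0, ω_s=1
Stage 2: ω_r = 0 − (19/53)(1−0) = -19/53
  ⇒ ω_r²/ω_s² = -19/53
Coupling ω_s² = ω_c¹ ⇒ overall = 19/80 × -19/53 = -361/4240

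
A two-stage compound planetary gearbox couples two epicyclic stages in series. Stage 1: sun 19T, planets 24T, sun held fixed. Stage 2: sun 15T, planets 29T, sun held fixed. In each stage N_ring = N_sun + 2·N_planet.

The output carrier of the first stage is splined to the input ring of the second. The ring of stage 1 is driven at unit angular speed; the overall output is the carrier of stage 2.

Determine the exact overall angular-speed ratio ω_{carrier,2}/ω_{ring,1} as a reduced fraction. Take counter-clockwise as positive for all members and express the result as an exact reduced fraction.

Stage 1: N_ring = 19 + 2·24 = 67
Stage 1: 19(ω_s−ω_c) = −67(ω_r−ω_c),  ω_s=0, ω_r=1
Stage 1: 19(0−ω_c) = −67(1−ω_c)  ⇒  86ω_c = 67  ⇒  ω_c = 67/86
  ⇒ ω_c¹/ω_r¹ = 67/86
Stage 2: N_ring = 15 + 2·29 = 73
Stage 2: 15(ω_s−ω_c) = −73(ω_r−ω_c),  ω_s=0, ω_r=1
Stage 2: 15(0−ω_c) = −73(1−ω_c)  ⇒  88ω_c = 73  ⇒  ω_c = 73/88
  ⇒ ω_c²/ω_r² = 73/88
Coupling ω_r² = ω_c¹ ⇒ overall = 67/86 × 73/88 = 4891/7568

4891/7568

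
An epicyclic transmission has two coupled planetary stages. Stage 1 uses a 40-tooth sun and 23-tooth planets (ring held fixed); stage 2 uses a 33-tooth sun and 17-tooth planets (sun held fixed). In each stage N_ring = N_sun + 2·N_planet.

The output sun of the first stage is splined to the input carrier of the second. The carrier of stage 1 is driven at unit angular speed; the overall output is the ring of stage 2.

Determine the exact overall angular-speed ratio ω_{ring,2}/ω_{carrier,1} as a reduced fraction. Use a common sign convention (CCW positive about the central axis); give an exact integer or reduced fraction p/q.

315/67

Stage 1: N_ring = 40 + 2·23 = 86
Stage 1: 40(ω_s−ω_c) = −86(ω_r−ω_c),  ω_r=0, ω_c=1
Stage 1: ω_s = 1 − (86/40)(0−1) = 63/20
  ⇒ ω_s¹/ω_c¹ = 63/20
Stage 2: N_ring = 33 + 2·17 = 67
Stage 2: 33(ω_s−ω_c) = −67(ω_r−ω_c),  ω_s=0, ω_c=1
Stage 2: ω_r = 1 − (33/67)(0−1) = 100/67
  ⇒ ω_r²/ω_c² = 100/67
Coupling ω_c² = ω_s¹ ⇒ overall = 63/20 × 100/67 = 315/67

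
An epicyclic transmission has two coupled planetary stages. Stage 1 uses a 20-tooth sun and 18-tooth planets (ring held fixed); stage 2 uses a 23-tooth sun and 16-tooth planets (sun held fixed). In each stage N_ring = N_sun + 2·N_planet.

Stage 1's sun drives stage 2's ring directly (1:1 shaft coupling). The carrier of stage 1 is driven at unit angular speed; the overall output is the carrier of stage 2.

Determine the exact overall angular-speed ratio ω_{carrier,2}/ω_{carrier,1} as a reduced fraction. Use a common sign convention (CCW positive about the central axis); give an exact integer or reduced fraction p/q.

209/78

Stage 1: N_ring = 20 + 2·18 = 56
Stage 1: 20(ω_s−ω_c) = −56(ω_r−ω_c),  ω_r=0, ω_c=1
Stage 1: ω_s = 1 − (56/20)(0−1) = 19/5
  ⇒ ω_s¹/ω_c¹ = 19/5
Stage 2: N_ring = 23 + 2·16 = 55
Stage 2: 23(ω_s−ω_c) = −55(ω_r−ω_c),  ω_s=0, ω_r=1
Stage 2: 23(0−ω_c) = −55(1−ω_c)  ⇒  78ω_c = 55  ⇒  ω_c = 55/78
  ⇒ ω_c²/ω_r² = 55/78
Coupling ω_r² = ω_s¹ ⇒ overall = 19/5 × 55/78 = 209/78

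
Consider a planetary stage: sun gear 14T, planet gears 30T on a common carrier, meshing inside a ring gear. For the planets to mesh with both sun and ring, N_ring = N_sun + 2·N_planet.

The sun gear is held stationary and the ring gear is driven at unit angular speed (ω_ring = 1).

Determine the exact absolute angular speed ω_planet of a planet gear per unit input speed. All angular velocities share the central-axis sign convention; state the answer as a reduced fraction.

37/30

N_ring = 14 + 2·30 = 74
14(ω_s−ω_c) = −74(ω_r−ω_c),  ω_s=0, ω_r=1
14(0−ω_c) = −74(1−ω_c)  ⇒  88ω_c = 74  ⇒  ω_c = 37/44
sun–planet: 14·(0−37/44) = −30·(ω_p−ω_c)  ⇒  ω_p−ω_c = −(14/30)·(-37/44) = 259/660
ω_p = 37/44 + 259/660 = 37/30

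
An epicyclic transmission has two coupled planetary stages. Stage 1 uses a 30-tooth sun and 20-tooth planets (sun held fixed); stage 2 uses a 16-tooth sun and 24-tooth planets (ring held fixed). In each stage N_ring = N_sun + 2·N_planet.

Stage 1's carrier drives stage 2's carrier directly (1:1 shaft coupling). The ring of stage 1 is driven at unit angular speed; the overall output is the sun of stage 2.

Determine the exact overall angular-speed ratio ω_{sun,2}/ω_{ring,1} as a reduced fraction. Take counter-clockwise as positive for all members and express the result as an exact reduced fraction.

Stage 1: N_ring = 30 + 2·20 = 70
Stage 1: 30(ω_s−ω_c) = −70(ω_r−ω_c),  ω_s=0, ω_r=1
Stage 1: 30(0−ω_c) = −70(1−ω_c)  ⇒  100ω_c = 70  ⇒  ω_c = 7/10
  ⇒ ω_c¹/ω_r¹ = 7/10
Stage 2: N_ring = 16 + 2·24 = 64
Stage 2: 16(ω_s−ω_c) = −64(ω_r−ω_c),  ω_r=0, ω_c=1
Stage 2: ω_s = 1 − (64/16)(0−1) = 5
  ⇒ ω_s²/ω_c² = 5
Coupling ω_c² = ω_c¹ ⇒ overall = 7/10 × 5 = 7/2

7/2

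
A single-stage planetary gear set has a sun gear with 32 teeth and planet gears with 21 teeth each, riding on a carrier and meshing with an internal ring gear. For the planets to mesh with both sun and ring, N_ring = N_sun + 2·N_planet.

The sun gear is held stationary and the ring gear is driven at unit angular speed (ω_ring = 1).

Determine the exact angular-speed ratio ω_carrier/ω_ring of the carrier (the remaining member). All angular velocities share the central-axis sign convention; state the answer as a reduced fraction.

37/53

N_ring = 32 + 2·21 = 74
32(ω_s−ω_c) = −74(ω_r−ω_c),  ω_s=0, ω_r=1
32(0−ω_c) = −74(1−ω_c)  ⇒  106ω_c = 74  ⇒  ω_c = 37/53
ω_c/ω_r = 37/53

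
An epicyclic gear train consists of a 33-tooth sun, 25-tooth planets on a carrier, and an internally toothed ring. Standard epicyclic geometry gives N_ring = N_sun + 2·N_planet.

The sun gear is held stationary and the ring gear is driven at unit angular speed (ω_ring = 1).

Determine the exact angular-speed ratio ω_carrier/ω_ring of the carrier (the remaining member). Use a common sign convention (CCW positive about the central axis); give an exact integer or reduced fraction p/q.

83/116

N_ring = 33 + 2·25 = 83
33(ω_s−ω_c) = −83(ω_r−ω_c),  ω_s=0, ω_r=1
33(0−ω_c) = −83(1−ω_c)  ⇒  116ω_c = 83  ⇒  ω_c = 83/116
ω_c/ω_r = 83/116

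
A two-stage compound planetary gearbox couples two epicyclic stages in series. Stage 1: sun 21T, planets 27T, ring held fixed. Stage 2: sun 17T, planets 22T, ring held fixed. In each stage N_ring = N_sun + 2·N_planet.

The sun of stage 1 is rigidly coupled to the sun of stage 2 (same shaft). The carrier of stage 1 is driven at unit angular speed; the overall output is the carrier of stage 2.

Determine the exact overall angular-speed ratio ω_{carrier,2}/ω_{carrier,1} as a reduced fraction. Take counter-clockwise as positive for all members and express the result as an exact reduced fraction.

Stage 1: N_ring = 21 + 2·27 = 75
Stage 1: 21(ω_s−ω_c) = −75(ω_r−ω_c),  ω_r=0, ω_c=1
Stage 1: ω_s = 1 − (75/21)(0−1) = 32/7
  ⇒ ω_s¹/ω_c¹ = 32/7
Stage 2: N_ring = 17 + 2·22 = 61
Stage 2: 17(ω_s−ω_c) = −61(ω_r−ω_c),  ω_r=0, ω_s=1
Stage 2: 17(1−ω_c) = −61(0−ω_c)  ⇒  78ω_c = 17  ⇒  ω_c = 17/78
  ⇒ ω_c²/ω_s² = 17/78
Coupling ω_s² = ω_s¹ ⇒ overall = 32/7 × 17/78 = 272/273

272/273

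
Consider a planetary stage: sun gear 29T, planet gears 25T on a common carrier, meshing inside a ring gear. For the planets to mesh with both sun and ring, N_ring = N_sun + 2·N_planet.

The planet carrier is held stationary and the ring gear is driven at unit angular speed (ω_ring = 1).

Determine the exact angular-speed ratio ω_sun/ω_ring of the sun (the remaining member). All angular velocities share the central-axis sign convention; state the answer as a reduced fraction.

N_ring = 29 + 2·25 = 79
29(ω_s−ω_c) = −79(ω_r−ω_c),  ω_c=0, ω_r=1
ω_s = 0 − (79/29)(1−0) = -79/29
ω_s/ω_r = -79/29

-79/29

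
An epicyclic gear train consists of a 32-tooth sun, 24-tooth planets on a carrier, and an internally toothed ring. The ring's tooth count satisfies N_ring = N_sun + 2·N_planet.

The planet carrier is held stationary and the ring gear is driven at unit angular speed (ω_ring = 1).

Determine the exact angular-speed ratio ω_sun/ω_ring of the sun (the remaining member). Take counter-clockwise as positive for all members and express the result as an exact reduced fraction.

-5/2

N_ring = 32 + 2·24 = 80
32(ω_s−ω_c) = −80(ω_r−ω_c),  ω_c=0, ω_r=1
ω_s = 0 − (80/32)(1−0) = -5/2
ω_s/ω_r = -5/2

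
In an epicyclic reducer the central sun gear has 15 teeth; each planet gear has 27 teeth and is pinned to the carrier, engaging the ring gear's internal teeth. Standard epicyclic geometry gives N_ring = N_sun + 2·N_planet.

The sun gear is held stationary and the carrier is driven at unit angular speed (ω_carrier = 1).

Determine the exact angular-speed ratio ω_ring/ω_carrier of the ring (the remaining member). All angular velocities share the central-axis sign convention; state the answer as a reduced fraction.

N_ring = 15 + 2·27 = 69
15(ω_s−ω_c) = −69(ω_r−ω_c),  ω_s=0, ω_c=1
ω_r = 1 − (15/69)(0−1) = 28/23
ω_r/ω_c = 28/23

28/23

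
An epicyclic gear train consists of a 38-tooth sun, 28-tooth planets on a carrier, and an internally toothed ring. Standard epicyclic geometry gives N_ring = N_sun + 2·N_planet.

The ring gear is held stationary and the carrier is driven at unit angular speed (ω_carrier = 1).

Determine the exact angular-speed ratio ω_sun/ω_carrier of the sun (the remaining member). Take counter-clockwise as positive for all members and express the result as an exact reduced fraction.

66/19

N_ring = 38 + 2·28 = 94
38(ω_s−ω_c) = −94(ω_r−ω_c),  ω_r=0, ω_c=1
ω_s = 1 − (94/38)(0−1) = 66/19
ω_s/ω_c = 66/19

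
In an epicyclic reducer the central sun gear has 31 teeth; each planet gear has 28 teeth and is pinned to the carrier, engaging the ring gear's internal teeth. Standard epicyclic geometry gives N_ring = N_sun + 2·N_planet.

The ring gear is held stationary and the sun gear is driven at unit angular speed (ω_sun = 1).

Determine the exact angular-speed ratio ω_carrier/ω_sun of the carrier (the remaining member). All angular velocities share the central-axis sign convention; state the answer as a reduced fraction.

N_ring = 31 + 2·28 = 87
31(ω_s−ω_c) = −87(ω_r−ω_c),  ω_r=0, ω_s=1
31(1−ω_c) = −87(0−ω_c)  ⇒  118ω_c = 31  ⇒  ω_c = 31/118
ω_c/ω_s = 31/118

31/118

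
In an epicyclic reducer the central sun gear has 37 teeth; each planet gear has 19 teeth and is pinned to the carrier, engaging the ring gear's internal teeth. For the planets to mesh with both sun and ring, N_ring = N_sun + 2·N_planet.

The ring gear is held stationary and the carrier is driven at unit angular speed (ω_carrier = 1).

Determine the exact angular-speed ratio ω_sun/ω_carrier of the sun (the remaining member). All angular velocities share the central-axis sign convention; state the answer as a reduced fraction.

N_ring = 37 + 2·19 = 75
37(ω_s−ω_c) = −75(ω_r−ω_c),  ω_r=0, ω_c=1
ω_s = 1 − (75/37)(0−1) = 112/37
ω_s/ω_c = 112/37

112/37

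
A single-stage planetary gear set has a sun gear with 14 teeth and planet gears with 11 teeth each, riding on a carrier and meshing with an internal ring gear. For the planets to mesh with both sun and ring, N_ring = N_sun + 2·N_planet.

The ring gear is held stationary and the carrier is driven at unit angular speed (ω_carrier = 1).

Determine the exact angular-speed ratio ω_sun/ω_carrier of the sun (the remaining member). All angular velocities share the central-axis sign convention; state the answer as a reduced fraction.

N_ring = 14 + 2·11 = 36
14(ω_s−ω_c) = −36(ω_r−ω_c),  ω_r=0, ω_c=1
ω_s = 1 − (36/14)(0−1) = 25/7
ω_s/ω_c = 25/7

25/7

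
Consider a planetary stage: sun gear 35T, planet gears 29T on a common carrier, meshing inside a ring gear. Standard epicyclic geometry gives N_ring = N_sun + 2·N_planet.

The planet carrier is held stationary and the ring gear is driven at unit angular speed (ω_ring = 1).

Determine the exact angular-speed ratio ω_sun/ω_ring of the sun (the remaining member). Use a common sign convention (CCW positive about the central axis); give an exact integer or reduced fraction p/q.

N_ring = 35 + 2·29 = 93
35(ω_s−ω_c) = −93(ω_r−ω_c),  ω_c=0, ω_r=1
ω_s = 0 − (93/35)(1−0) = -93/35
ω_s/ω_r = -93/35

-93/35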